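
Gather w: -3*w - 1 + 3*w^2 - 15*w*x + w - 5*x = 3*w^2 + w*(-15*x - 2) - 5*x - 1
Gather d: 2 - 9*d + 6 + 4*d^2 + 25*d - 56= 4*d^2 + 16*d - 48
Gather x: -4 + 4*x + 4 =4*x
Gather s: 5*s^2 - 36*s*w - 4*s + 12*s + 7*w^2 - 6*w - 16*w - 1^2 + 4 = 5*s^2 + s*(8 - 36*w) + 7*w^2 - 22*w + 3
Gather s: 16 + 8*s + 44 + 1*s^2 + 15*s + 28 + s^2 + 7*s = 2*s^2 + 30*s + 88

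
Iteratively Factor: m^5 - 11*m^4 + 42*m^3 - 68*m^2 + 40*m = (m - 2)*(m^4 - 9*m^3 + 24*m^2 - 20*m) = (m - 5)*(m - 2)*(m^3 - 4*m^2 + 4*m) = (m - 5)*(m - 2)^2*(m^2 - 2*m) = (m - 5)*(m - 2)^3*(m)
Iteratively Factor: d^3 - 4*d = (d - 2)*(d^2 + 2*d) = d*(d - 2)*(d + 2)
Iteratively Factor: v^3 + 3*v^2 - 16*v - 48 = (v + 4)*(v^2 - v - 12) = (v + 3)*(v + 4)*(v - 4)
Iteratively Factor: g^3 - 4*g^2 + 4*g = (g - 2)*(g^2 - 2*g) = g*(g - 2)*(g - 2)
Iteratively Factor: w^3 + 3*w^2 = (w + 3)*(w^2) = w*(w + 3)*(w)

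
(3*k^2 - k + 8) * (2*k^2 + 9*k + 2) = 6*k^4 + 25*k^3 + 13*k^2 + 70*k + 16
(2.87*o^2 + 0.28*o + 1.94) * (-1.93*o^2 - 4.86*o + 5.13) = -5.5391*o^4 - 14.4886*o^3 + 9.6181*o^2 - 7.992*o + 9.9522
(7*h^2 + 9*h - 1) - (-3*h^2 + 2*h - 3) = 10*h^2 + 7*h + 2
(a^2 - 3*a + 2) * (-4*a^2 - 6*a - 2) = -4*a^4 + 6*a^3 + 8*a^2 - 6*a - 4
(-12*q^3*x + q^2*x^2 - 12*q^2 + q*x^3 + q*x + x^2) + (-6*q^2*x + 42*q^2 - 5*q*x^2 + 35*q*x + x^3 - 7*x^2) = -12*q^3*x + q^2*x^2 - 6*q^2*x + 30*q^2 + q*x^3 - 5*q*x^2 + 36*q*x + x^3 - 6*x^2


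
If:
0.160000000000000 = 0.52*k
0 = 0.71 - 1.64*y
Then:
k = 0.31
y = 0.43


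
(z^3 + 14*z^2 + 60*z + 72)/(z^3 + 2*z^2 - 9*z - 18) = (z^2 + 12*z + 36)/(z^2 - 9)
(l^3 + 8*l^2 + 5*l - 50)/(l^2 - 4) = (l^2 + 10*l + 25)/(l + 2)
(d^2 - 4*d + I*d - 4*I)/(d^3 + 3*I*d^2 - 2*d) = (d - 4)/(d*(d + 2*I))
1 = 1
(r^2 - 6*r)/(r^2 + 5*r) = (r - 6)/(r + 5)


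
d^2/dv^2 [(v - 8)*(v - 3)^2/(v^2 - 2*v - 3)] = 72/(v^3 + 3*v^2 + 3*v + 1)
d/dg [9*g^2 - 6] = 18*g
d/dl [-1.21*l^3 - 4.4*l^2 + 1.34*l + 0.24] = -3.63*l^2 - 8.8*l + 1.34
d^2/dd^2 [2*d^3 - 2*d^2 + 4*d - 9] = 12*d - 4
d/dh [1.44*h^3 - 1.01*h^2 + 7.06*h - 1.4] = 4.32*h^2 - 2.02*h + 7.06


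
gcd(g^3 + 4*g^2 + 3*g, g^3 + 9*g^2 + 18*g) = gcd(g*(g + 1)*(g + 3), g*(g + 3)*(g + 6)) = g^2 + 3*g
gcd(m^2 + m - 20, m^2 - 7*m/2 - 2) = m - 4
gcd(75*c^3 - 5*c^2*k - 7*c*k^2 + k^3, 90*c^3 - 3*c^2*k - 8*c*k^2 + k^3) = 15*c^2 + 2*c*k - k^2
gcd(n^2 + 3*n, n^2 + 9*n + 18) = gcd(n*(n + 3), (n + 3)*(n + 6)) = n + 3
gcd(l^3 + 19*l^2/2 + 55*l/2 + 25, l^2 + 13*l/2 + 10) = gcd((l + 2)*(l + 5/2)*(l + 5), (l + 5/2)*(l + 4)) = l + 5/2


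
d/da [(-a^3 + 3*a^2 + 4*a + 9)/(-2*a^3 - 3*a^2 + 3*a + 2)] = (9*a^4 + 10*a^3 + 69*a^2 + 66*a - 19)/(4*a^6 + 12*a^5 - 3*a^4 - 26*a^3 - 3*a^2 + 12*a + 4)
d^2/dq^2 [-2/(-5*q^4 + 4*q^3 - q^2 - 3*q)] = 4*(q*(-30*q^2 + 12*q - 1)*(5*q^3 - 4*q^2 + q + 3) + (20*q^3 - 12*q^2 + 2*q + 3)^2)/(q^3*(5*q^3 - 4*q^2 + q + 3)^3)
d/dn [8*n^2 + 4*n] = 16*n + 4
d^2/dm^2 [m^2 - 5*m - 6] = 2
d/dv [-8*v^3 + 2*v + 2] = 2 - 24*v^2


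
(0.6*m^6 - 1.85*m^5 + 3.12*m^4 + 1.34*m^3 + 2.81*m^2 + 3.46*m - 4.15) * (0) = 0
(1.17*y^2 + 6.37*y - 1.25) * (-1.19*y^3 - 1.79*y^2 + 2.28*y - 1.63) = -1.3923*y^5 - 9.6746*y^4 - 7.2472*y^3 + 14.854*y^2 - 13.2331*y + 2.0375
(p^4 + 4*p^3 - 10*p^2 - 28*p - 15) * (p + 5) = p^5 + 9*p^4 + 10*p^3 - 78*p^2 - 155*p - 75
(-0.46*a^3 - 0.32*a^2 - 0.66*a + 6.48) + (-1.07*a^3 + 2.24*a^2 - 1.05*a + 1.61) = -1.53*a^3 + 1.92*a^2 - 1.71*a + 8.09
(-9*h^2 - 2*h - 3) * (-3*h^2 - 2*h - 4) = 27*h^4 + 24*h^3 + 49*h^2 + 14*h + 12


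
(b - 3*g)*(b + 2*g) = b^2 - b*g - 6*g^2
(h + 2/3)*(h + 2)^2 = h^3 + 14*h^2/3 + 20*h/3 + 8/3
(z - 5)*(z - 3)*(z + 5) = z^3 - 3*z^2 - 25*z + 75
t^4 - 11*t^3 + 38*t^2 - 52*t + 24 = (t - 6)*(t - 2)^2*(t - 1)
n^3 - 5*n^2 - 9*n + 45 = (n - 5)*(n - 3)*(n + 3)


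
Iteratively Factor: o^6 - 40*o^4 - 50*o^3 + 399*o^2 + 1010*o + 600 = (o + 3)*(o^5 - 3*o^4 - 31*o^3 + 43*o^2 + 270*o + 200) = (o - 5)*(o + 3)*(o^4 + 2*o^3 - 21*o^2 - 62*o - 40) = (o - 5)*(o + 2)*(o + 3)*(o^3 - 21*o - 20) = (o - 5)^2*(o + 2)*(o + 3)*(o^2 + 5*o + 4) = (o - 5)^2*(o + 2)*(o + 3)*(o + 4)*(o + 1)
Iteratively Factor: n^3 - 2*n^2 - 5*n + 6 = (n + 2)*(n^2 - 4*n + 3) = (n - 1)*(n + 2)*(n - 3)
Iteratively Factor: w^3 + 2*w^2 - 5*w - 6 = (w + 1)*(w^2 + w - 6) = (w + 1)*(w + 3)*(w - 2)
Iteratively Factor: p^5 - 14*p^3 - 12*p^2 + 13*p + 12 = (p - 4)*(p^4 + 4*p^3 + 2*p^2 - 4*p - 3) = (p - 4)*(p + 1)*(p^3 + 3*p^2 - p - 3) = (p - 4)*(p - 1)*(p + 1)*(p^2 + 4*p + 3) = (p - 4)*(p - 1)*(p + 1)*(p + 3)*(p + 1)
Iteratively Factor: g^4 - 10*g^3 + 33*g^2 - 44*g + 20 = (g - 5)*(g^3 - 5*g^2 + 8*g - 4) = (g - 5)*(g - 2)*(g^2 - 3*g + 2) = (g - 5)*(g - 2)^2*(g - 1)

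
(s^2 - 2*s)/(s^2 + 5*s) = (s - 2)/(s + 5)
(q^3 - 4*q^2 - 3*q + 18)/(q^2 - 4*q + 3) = (q^2 - q - 6)/(q - 1)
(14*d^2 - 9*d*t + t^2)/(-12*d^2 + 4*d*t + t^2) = (-7*d + t)/(6*d + t)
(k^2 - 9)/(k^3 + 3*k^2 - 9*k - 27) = 1/(k + 3)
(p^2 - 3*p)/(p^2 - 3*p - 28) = p*(3 - p)/(-p^2 + 3*p + 28)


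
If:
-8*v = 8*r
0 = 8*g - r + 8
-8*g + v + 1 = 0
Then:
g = -7/16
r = 9/2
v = -9/2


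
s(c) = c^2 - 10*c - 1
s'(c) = 2*c - 10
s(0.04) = -1.40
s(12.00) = 23.00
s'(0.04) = -9.92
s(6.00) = -25.00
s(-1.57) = 17.16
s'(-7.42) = -24.84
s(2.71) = -20.76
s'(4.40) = -1.20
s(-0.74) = 6.95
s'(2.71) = -4.58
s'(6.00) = 2.00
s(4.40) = -25.64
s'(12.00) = 14.00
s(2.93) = -21.72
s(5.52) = -25.73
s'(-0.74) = -11.48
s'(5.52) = 1.04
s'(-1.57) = -13.14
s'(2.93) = -4.14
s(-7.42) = 128.26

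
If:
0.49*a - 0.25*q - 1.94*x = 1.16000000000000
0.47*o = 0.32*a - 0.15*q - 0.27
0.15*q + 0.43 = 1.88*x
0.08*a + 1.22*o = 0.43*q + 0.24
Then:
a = 28.39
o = 9.05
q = 30.40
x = 2.65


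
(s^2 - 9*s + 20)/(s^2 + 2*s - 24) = (s - 5)/(s + 6)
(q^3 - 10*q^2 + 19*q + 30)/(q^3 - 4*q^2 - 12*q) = (q^2 - 4*q - 5)/(q*(q + 2))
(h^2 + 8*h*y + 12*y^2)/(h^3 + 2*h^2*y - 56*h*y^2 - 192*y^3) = (-h - 2*y)/(-h^2 + 4*h*y + 32*y^2)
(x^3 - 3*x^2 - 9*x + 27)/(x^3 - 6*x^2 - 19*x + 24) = (x^2 - 6*x + 9)/(x^2 - 9*x + 8)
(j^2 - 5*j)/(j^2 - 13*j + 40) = j/(j - 8)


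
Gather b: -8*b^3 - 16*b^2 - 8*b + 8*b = -8*b^3 - 16*b^2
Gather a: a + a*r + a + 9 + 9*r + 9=a*(r + 2) + 9*r + 18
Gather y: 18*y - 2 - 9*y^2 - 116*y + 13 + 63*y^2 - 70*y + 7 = 54*y^2 - 168*y + 18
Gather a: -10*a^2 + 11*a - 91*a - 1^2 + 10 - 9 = -10*a^2 - 80*a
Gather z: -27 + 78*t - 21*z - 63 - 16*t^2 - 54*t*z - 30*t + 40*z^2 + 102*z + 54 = -16*t^2 + 48*t + 40*z^2 + z*(81 - 54*t) - 36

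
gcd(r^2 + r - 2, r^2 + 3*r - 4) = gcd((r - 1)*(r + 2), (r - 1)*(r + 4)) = r - 1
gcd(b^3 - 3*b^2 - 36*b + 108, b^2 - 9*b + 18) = b^2 - 9*b + 18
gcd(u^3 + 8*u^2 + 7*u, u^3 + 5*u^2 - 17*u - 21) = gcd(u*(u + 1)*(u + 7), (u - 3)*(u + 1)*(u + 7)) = u^2 + 8*u + 7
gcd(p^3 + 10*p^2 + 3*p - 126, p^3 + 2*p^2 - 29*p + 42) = p^2 + 4*p - 21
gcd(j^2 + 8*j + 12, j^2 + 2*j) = j + 2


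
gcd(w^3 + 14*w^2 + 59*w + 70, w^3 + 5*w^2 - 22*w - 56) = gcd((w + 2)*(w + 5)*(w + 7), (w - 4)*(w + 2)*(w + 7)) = w^2 + 9*w + 14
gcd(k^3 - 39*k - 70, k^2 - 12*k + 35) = k - 7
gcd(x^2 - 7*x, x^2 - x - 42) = x - 7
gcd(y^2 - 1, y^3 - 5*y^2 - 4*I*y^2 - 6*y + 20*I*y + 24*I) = y + 1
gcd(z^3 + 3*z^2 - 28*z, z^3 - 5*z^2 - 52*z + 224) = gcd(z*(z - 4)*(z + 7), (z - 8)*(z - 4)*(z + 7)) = z^2 + 3*z - 28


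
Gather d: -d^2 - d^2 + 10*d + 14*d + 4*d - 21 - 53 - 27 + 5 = -2*d^2 + 28*d - 96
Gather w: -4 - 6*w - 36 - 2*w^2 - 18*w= -2*w^2 - 24*w - 40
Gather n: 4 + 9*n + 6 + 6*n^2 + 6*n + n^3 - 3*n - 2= n^3 + 6*n^2 + 12*n + 8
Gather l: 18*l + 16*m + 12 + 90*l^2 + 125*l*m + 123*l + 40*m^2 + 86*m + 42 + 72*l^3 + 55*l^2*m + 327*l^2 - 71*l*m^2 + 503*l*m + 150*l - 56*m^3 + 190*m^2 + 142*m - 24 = 72*l^3 + l^2*(55*m + 417) + l*(-71*m^2 + 628*m + 291) - 56*m^3 + 230*m^2 + 244*m + 30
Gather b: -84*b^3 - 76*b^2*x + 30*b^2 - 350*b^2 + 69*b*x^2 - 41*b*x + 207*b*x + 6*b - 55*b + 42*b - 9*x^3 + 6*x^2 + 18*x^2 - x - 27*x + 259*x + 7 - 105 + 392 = -84*b^3 + b^2*(-76*x - 320) + b*(69*x^2 + 166*x - 7) - 9*x^3 + 24*x^2 + 231*x + 294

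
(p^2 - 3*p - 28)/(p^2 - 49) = (p + 4)/(p + 7)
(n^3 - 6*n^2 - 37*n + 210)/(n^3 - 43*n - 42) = (n - 5)/(n + 1)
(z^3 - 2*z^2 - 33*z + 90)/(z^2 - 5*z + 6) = (z^2 + z - 30)/(z - 2)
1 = 1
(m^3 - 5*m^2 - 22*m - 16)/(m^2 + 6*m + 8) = (m^2 - 7*m - 8)/(m + 4)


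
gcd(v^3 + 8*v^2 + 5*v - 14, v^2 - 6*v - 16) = v + 2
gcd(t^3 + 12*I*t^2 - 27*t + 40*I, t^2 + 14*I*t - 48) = t + 8*I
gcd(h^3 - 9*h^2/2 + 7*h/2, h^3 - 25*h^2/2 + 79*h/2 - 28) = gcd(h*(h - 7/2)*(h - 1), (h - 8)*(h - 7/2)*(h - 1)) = h^2 - 9*h/2 + 7/2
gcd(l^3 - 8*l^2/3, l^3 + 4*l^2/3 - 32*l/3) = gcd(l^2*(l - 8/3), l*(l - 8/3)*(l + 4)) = l^2 - 8*l/3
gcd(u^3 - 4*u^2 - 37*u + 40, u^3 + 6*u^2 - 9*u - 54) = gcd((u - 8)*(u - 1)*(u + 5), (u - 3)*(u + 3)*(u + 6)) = 1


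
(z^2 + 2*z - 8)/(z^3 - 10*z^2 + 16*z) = (z + 4)/(z*(z - 8))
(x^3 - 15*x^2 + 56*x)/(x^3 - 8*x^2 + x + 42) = x*(x - 8)/(x^2 - x - 6)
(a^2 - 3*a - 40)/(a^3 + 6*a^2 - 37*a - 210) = (a - 8)/(a^2 + a - 42)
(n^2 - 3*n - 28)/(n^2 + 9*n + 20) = (n - 7)/(n + 5)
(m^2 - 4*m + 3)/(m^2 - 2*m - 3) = (m - 1)/(m + 1)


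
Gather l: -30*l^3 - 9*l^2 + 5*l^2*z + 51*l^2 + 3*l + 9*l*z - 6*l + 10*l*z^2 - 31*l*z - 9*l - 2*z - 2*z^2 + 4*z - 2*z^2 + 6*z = -30*l^3 + l^2*(5*z + 42) + l*(10*z^2 - 22*z - 12) - 4*z^2 + 8*z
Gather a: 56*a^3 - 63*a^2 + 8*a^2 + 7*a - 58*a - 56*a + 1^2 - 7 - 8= 56*a^3 - 55*a^2 - 107*a - 14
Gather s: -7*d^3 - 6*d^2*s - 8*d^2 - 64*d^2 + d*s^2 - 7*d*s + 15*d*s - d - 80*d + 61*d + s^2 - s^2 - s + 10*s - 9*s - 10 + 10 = -7*d^3 - 72*d^2 + d*s^2 - 20*d + s*(-6*d^2 + 8*d)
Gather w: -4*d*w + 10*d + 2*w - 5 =10*d + w*(2 - 4*d) - 5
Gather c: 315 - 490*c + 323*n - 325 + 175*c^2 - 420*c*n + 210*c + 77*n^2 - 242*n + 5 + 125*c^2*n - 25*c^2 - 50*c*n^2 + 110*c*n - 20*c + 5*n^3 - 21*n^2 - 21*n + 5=c^2*(125*n + 150) + c*(-50*n^2 - 310*n - 300) + 5*n^3 + 56*n^2 + 60*n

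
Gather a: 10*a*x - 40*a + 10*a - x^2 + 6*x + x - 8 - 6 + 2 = a*(10*x - 30) - x^2 + 7*x - 12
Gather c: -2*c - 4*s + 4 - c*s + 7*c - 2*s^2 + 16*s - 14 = c*(5 - s) - 2*s^2 + 12*s - 10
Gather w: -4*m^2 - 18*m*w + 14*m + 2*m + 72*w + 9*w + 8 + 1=-4*m^2 + 16*m + w*(81 - 18*m) + 9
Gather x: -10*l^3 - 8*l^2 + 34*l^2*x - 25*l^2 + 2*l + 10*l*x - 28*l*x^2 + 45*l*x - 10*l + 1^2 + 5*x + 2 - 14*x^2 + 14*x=-10*l^3 - 33*l^2 - 8*l + x^2*(-28*l - 14) + x*(34*l^2 + 55*l + 19) + 3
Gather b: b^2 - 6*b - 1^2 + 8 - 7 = b^2 - 6*b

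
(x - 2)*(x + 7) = x^2 + 5*x - 14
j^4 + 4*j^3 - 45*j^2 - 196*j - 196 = (j - 7)*(j + 2)^2*(j + 7)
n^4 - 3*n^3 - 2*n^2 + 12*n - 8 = (n - 2)^2*(n - 1)*(n + 2)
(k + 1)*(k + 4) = k^2 + 5*k + 4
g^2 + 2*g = g*(g + 2)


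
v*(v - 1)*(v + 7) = v^3 + 6*v^2 - 7*v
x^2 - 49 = (x - 7)*(x + 7)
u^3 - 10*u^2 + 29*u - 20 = (u - 5)*(u - 4)*(u - 1)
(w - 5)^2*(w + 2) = w^3 - 8*w^2 + 5*w + 50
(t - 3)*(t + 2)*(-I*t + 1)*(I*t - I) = t^4 - 2*t^3 + I*t^3 - 5*t^2 - 2*I*t^2 + 6*t - 5*I*t + 6*I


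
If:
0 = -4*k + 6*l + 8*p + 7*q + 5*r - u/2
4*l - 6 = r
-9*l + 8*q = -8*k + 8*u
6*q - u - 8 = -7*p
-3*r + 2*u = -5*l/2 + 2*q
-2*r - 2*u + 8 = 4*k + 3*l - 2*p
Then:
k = 248/9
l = 56/9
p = 44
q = -503/9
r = 170/9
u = -106/3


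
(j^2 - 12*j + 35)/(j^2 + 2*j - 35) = (j - 7)/(j + 7)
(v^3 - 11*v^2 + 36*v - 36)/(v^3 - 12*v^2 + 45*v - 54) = (v - 2)/(v - 3)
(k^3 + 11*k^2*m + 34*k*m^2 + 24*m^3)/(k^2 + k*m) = k + 10*m + 24*m^2/k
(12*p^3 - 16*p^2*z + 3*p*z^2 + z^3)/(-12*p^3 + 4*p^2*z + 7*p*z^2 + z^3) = (-2*p + z)/(2*p + z)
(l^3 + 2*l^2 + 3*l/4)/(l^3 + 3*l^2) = (l^2 + 2*l + 3/4)/(l*(l + 3))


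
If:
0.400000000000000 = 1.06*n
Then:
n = 0.38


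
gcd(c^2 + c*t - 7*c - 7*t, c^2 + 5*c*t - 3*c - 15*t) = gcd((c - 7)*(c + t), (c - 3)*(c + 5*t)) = 1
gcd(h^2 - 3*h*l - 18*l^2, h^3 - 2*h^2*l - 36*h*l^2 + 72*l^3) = h - 6*l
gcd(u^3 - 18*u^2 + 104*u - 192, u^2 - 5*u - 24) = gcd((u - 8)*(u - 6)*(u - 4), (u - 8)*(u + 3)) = u - 8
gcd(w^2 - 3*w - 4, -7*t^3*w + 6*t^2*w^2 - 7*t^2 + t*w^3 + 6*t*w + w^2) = 1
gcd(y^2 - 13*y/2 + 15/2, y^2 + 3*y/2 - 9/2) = y - 3/2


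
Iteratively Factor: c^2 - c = (c - 1)*(c)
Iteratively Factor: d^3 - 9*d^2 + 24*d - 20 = (d - 2)*(d^2 - 7*d + 10) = (d - 5)*(d - 2)*(d - 2)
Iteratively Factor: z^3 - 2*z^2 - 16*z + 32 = (z - 4)*(z^2 + 2*z - 8) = (z - 4)*(z - 2)*(z + 4)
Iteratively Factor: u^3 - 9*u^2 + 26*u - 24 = (u - 4)*(u^2 - 5*u + 6) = (u - 4)*(u - 3)*(u - 2)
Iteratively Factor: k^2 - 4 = (k + 2)*(k - 2)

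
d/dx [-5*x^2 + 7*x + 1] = 7 - 10*x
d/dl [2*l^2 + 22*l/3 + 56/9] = 4*l + 22/3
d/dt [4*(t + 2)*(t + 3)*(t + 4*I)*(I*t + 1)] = 16*I*t^3 + t^2*(-36 + 60*I) + t*(-120 + 80*I) - 72 + 80*I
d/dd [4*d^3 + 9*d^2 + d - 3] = 12*d^2 + 18*d + 1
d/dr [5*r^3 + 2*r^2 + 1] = r*(15*r + 4)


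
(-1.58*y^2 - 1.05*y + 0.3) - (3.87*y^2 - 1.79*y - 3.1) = -5.45*y^2 + 0.74*y + 3.4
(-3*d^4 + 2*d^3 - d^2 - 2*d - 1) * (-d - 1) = 3*d^5 + d^4 - d^3 + 3*d^2 + 3*d + 1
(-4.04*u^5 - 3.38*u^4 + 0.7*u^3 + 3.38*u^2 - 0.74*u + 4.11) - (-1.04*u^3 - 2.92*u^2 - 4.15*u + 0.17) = -4.04*u^5 - 3.38*u^4 + 1.74*u^3 + 6.3*u^2 + 3.41*u + 3.94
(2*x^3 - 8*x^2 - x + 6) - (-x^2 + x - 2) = 2*x^3 - 7*x^2 - 2*x + 8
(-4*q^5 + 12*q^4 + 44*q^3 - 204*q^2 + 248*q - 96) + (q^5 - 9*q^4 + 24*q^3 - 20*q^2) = -3*q^5 + 3*q^4 + 68*q^3 - 224*q^2 + 248*q - 96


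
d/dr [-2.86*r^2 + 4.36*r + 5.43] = 4.36 - 5.72*r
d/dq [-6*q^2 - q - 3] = -12*q - 1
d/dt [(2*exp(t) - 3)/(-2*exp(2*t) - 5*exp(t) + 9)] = (4*exp(2*t) - 12*exp(t) + 3)*exp(t)/(4*exp(4*t) + 20*exp(3*t) - 11*exp(2*t) - 90*exp(t) + 81)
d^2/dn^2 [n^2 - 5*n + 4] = 2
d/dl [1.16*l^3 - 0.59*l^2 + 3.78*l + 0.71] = 3.48*l^2 - 1.18*l + 3.78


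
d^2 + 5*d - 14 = (d - 2)*(d + 7)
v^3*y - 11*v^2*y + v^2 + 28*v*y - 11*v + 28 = (v - 7)*(v - 4)*(v*y + 1)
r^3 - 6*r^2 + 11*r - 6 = (r - 3)*(r - 2)*(r - 1)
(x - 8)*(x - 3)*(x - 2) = x^3 - 13*x^2 + 46*x - 48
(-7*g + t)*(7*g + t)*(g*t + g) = -49*g^3*t - 49*g^3 + g*t^3 + g*t^2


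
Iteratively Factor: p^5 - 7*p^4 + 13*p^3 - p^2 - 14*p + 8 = (p - 2)*(p^4 - 5*p^3 + 3*p^2 + 5*p - 4) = (p - 2)*(p - 1)*(p^3 - 4*p^2 - p + 4) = (p - 4)*(p - 2)*(p - 1)*(p^2 - 1) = (p - 4)*(p - 2)*(p - 1)^2*(p + 1)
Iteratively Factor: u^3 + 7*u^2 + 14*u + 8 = (u + 2)*(u^2 + 5*u + 4) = (u + 2)*(u + 4)*(u + 1)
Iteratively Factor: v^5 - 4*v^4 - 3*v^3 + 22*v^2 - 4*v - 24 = (v - 2)*(v^4 - 2*v^3 - 7*v^2 + 8*v + 12) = (v - 2)*(v + 1)*(v^3 - 3*v^2 - 4*v + 12) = (v - 2)^2*(v + 1)*(v^2 - v - 6) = (v - 3)*(v - 2)^2*(v + 1)*(v + 2)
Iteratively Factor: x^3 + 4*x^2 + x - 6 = (x + 2)*(x^2 + 2*x - 3) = (x - 1)*(x + 2)*(x + 3)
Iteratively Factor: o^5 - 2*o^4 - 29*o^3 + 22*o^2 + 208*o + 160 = (o - 4)*(o^4 + 2*o^3 - 21*o^2 - 62*o - 40) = (o - 4)*(o + 2)*(o^3 - 21*o - 20) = (o - 5)*(o - 4)*(o + 2)*(o^2 + 5*o + 4) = (o - 5)*(o - 4)*(o + 2)*(o + 4)*(o + 1)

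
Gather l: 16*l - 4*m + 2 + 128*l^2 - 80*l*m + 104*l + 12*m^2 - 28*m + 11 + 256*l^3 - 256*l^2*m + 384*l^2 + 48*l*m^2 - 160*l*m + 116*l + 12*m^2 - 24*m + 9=256*l^3 + l^2*(512 - 256*m) + l*(48*m^2 - 240*m + 236) + 24*m^2 - 56*m + 22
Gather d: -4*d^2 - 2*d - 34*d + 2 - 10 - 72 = -4*d^2 - 36*d - 80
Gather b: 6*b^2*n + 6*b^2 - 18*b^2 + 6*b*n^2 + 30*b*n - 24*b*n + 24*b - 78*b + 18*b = b^2*(6*n - 12) + b*(6*n^2 + 6*n - 36)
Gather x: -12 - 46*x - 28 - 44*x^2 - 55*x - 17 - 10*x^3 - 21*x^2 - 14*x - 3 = -10*x^3 - 65*x^2 - 115*x - 60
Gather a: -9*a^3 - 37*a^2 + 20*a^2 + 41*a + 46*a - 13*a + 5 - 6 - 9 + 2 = -9*a^3 - 17*a^2 + 74*a - 8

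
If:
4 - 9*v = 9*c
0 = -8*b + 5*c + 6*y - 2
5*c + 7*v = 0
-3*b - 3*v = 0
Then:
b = 10/9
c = 14/9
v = -10/9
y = 14/27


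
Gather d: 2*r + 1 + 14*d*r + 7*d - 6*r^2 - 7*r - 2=d*(14*r + 7) - 6*r^2 - 5*r - 1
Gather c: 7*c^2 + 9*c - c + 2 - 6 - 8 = 7*c^2 + 8*c - 12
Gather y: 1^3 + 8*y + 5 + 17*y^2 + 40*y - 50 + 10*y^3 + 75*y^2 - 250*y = 10*y^3 + 92*y^2 - 202*y - 44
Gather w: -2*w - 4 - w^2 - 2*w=-w^2 - 4*w - 4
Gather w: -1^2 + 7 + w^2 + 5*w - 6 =w^2 + 5*w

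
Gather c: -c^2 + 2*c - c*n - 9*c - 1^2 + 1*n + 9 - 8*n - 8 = -c^2 + c*(-n - 7) - 7*n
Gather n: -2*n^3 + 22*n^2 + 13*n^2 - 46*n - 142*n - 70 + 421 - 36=-2*n^3 + 35*n^2 - 188*n + 315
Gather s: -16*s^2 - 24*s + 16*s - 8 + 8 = -16*s^2 - 8*s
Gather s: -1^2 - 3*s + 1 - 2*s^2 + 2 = -2*s^2 - 3*s + 2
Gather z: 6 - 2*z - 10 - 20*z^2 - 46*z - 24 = -20*z^2 - 48*z - 28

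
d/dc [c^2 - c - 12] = 2*c - 1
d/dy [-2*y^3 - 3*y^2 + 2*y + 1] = -6*y^2 - 6*y + 2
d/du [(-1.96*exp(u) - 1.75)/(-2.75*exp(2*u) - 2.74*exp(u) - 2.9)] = (-5.39*exp(2*u) - 9.625*exp(u) + 0.889)*exp(u)/(7.5625*exp(4*u) + 15.07*exp(3*u) + 23.4576*exp(2*u) + 15.892*exp(u) + 8.41)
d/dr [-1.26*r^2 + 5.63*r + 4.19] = 5.63 - 2.52*r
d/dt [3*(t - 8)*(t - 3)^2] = 3*(t - 3)*(3*t - 19)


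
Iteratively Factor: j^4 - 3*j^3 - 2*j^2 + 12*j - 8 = (j - 2)*(j^3 - j^2 - 4*j + 4) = (j - 2)^2*(j^2 + j - 2) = (j - 2)^2*(j + 2)*(j - 1)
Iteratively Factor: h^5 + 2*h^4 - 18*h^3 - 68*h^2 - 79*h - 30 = (h + 1)*(h^4 + h^3 - 19*h^2 - 49*h - 30) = (h + 1)*(h + 2)*(h^3 - h^2 - 17*h - 15) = (h + 1)^2*(h + 2)*(h^2 - 2*h - 15) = (h - 5)*(h + 1)^2*(h + 2)*(h + 3)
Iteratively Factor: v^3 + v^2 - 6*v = (v)*(v^2 + v - 6) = v*(v + 3)*(v - 2)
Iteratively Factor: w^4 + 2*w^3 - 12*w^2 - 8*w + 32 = (w - 2)*(w^3 + 4*w^2 - 4*w - 16) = (w - 2)*(w + 2)*(w^2 + 2*w - 8) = (w - 2)*(w + 2)*(w + 4)*(w - 2)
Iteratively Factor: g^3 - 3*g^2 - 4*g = (g)*(g^2 - 3*g - 4) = g*(g + 1)*(g - 4)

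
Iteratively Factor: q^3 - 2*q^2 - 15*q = (q - 5)*(q^2 + 3*q) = (q - 5)*(q + 3)*(q)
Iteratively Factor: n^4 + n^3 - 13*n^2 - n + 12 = (n - 3)*(n^3 + 4*n^2 - n - 4) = (n - 3)*(n - 1)*(n^2 + 5*n + 4) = (n - 3)*(n - 1)*(n + 4)*(n + 1)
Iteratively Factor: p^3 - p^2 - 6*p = (p + 2)*(p^2 - 3*p) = p*(p + 2)*(p - 3)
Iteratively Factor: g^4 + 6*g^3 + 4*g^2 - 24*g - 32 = (g + 2)*(g^3 + 4*g^2 - 4*g - 16) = (g + 2)^2*(g^2 + 2*g - 8) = (g - 2)*(g + 2)^2*(g + 4)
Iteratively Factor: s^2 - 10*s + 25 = (s - 5)*(s - 5)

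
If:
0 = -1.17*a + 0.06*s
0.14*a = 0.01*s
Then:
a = 0.00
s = 0.00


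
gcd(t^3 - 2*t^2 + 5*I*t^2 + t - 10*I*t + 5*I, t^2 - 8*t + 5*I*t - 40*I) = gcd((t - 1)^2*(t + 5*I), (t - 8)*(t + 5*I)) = t + 5*I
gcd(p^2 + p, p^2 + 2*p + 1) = p + 1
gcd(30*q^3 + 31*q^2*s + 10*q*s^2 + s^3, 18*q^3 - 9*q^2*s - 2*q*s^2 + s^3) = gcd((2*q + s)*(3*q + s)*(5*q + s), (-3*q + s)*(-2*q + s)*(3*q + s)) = 3*q + s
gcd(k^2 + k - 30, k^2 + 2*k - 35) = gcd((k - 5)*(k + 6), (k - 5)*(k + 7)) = k - 5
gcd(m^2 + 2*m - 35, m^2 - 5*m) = m - 5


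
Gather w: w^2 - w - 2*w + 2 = w^2 - 3*w + 2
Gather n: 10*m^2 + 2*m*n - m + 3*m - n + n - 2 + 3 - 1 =10*m^2 + 2*m*n + 2*m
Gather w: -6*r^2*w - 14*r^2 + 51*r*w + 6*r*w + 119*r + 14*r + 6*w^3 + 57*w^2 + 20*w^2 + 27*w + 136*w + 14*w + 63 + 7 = -14*r^2 + 133*r + 6*w^3 + 77*w^2 + w*(-6*r^2 + 57*r + 177) + 70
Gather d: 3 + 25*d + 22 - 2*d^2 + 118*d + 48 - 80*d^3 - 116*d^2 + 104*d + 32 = -80*d^3 - 118*d^2 + 247*d + 105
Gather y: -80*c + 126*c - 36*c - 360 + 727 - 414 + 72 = 10*c + 25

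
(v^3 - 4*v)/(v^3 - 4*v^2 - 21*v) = (4 - v^2)/(-v^2 + 4*v + 21)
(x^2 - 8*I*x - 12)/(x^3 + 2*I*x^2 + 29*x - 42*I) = (x - 6*I)/(x^2 + 4*I*x + 21)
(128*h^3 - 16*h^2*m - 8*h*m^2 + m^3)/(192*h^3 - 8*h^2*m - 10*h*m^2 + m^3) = (4*h - m)/(6*h - m)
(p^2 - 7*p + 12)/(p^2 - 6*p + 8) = (p - 3)/(p - 2)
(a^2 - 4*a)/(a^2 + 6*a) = (a - 4)/(a + 6)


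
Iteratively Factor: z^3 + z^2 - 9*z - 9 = (z + 3)*(z^2 - 2*z - 3) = (z + 1)*(z + 3)*(z - 3)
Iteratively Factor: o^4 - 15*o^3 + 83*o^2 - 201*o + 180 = (o - 3)*(o^3 - 12*o^2 + 47*o - 60) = (o - 3)^2*(o^2 - 9*o + 20) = (o - 4)*(o - 3)^2*(o - 5)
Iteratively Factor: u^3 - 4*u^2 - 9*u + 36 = (u + 3)*(u^2 - 7*u + 12) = (u - 3)*(u + 3)*(u - 4)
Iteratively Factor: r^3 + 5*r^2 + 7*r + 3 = (r + 1)*(r^2 + 4*r + 3) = (r + 1)^2*(r + 3)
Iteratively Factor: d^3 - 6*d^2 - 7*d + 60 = (d - 5)*(d^2 - d - 12) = (d - 5)*(d - 4)*(d + 3)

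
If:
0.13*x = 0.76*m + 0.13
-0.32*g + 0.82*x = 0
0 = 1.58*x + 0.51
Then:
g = -0.83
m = -0.23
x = -0.32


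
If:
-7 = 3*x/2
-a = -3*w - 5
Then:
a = 3*w + 5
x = -14/3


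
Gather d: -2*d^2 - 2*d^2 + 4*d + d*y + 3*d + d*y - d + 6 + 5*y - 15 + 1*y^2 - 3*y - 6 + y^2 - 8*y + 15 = -4*d^2 + d*(2*y + 6) + 2*y^2 - 6*y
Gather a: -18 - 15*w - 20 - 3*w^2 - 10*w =-3*w^2 - 25*w - 38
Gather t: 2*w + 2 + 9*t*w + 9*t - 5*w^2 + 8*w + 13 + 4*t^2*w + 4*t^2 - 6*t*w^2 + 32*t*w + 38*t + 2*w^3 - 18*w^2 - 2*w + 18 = t^2*(4*w + 4) + t*(-6*w^2 + 41*w + 47) + 2*w^3 - 23*w^2 + 8*w + 33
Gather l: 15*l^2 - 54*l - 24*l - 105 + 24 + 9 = 15*l^2 - 78*l - 72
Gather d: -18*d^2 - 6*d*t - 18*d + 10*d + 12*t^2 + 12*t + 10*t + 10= -18*d^2 + d*(-6*t - 8) + 12*t^2 + 22*t + 10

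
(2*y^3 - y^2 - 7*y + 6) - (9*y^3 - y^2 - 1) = -7*y^3 - 7*y + 7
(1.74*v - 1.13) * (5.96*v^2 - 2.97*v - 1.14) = 10.3704*v^3 - 11.9026*v^2 + 1.3725*v + 1.2882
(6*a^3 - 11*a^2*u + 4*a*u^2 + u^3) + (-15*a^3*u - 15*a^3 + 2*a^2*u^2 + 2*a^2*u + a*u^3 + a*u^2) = -15*a^3*u - 9*a^3 + 2*a^2*u^2 - 9*a^2*u + a*u^3 + 5*a*u^2 + u^3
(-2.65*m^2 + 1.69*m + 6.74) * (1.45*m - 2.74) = -3.8425*m^3 + 9.7115*m^2 + 5.1424*m - 18.4676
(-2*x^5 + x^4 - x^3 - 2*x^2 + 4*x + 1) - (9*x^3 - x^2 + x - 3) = -2*x^5 + x^4 - 10*x^3 - x^2 + 3*x + 4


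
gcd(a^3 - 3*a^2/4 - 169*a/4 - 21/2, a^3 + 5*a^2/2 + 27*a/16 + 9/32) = a + 1/4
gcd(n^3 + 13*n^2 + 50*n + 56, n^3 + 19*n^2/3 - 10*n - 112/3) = n^2 + 9*n + 14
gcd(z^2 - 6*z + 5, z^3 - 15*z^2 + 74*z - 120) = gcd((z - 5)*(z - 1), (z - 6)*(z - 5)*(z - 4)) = z - 5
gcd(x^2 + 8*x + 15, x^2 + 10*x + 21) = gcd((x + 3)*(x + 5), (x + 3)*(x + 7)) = x + 3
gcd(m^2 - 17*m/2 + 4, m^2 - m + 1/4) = m - 1/2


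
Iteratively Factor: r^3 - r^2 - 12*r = (r + 3)*(r^2 - 4*r) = (r - 4)*(r + 3)*(r)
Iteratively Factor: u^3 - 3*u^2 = (u)*(u^2 - 3*u) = u^2*(u - 3)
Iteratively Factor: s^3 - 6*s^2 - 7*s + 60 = (s - 5)*(s^2 - s - 12) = (s - 5)*(s - 4)*(s + 3)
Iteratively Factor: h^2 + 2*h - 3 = (h + 3)*(h - 1)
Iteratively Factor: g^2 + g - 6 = (g + 3)*(g - 2)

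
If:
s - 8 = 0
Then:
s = 8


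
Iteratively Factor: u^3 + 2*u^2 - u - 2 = (u + 1)*(u^2 + u - 2) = (u - 1)*(u + 1)*(u + 2)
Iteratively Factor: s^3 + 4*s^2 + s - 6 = (s + 3)*(s^2 + s - 2) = (s + 2)*(s + 3)*(s - 1)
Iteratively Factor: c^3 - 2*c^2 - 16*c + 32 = (c - 2)*(c^2 - 16) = (c - 4)*(c - 2)*(c + 4)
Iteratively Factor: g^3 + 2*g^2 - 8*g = (g)*(g^2 + 2*g - 8) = g*(g + 4)*(g - 2)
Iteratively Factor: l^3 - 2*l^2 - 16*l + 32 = (l - 2)*(l^2 - 16) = (l - 4)*(l - 2)*(l + 4)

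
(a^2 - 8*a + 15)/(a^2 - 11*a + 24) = (a - 5)/(a - 8)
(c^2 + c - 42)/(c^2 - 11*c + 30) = (c + 7)/(c - 5)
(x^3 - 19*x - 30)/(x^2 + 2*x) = x - 2 - 15/x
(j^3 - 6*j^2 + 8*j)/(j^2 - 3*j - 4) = j*(j - 2)/(j + 1)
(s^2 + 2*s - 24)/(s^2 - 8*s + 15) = (s^2 + 2*s - 24)/(s^2 - 8*s + 15)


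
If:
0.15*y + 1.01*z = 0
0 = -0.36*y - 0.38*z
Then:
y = 0.00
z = 0.00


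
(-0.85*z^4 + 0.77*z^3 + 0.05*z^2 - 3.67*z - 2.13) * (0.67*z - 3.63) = -0.5695*z^5 + 3.6014*z^4 - 2.7616*z^3 - 2.6404*z^2 + 11.895*z + 7.7319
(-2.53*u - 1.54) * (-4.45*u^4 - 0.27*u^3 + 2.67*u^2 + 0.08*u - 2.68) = 11.2585*u^5 + 7.5361*u^4 - 6.3393*u^3 - 4.3142*u^2 + 6.6572*u + 4.1272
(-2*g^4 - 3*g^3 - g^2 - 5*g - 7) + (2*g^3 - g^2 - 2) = -2*g^4 - g^3 - 2*g^2 - 5*g - 9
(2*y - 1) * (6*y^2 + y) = 12*y^3 - 4*y^2 - y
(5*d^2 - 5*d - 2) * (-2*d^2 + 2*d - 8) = -10*d^4 + 20*d^3 - 46*d^2 + 36*d + 16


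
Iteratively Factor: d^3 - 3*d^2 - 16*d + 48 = (d - 4)*(d^2 + d - 12) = (d - 4)*(d + 4)*(d - 3)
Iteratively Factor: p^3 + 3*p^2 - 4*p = (p)*(p^2 + 3*p - 4) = p*(p + 4)*(p - 1)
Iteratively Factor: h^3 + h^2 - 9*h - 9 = (h + 1)*(h^2 - 9) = (h - 3)*(h + 1)*(h + 3)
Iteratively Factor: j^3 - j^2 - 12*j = (j)*(j^2 - j - 12) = j*(j + 3)*(j - 4)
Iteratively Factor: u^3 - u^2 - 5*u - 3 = (u - 3)*(u^2 + 2*u + 1) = (u - 3)*(u + 1)*(u + 1)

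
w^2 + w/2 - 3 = (w - 3/2)*(w + 2)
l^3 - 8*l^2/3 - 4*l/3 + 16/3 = (l - 2)^2*(l + 4/3)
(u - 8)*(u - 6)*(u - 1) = u^3 - 15*u^2 + 62*u - 48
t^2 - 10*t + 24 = (t - 6)*(t - 4)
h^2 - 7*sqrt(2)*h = h*(h - 7*sqrt(2))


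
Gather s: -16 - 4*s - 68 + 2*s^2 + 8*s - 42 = 2*s^2 + 4*s - 126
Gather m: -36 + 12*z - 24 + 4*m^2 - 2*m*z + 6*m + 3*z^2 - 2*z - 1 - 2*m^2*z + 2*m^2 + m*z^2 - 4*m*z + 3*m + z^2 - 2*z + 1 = m^2*(6 - 2*z) + m*(z^2 - 6*z + 9) + 4*z^2 + 8*z - 60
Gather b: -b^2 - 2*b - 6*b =-b^2 - 8*b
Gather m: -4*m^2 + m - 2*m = -4*m^2 - m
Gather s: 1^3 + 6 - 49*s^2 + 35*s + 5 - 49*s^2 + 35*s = -98*s^2 + 70*s + 12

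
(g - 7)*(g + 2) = g^2 - 5*g - 14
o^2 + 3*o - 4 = (o - 1)*(o + 4)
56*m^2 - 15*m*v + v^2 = (-8*m + v)*(-7*m + v)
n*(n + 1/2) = n^2 + n/2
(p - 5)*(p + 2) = p^2 - 3*p - 10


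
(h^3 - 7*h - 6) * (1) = h^3 - 7*h - 6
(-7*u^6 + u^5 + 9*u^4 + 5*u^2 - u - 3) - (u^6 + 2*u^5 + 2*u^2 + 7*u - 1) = -8*u^6 - u^5 + 9*u^4 + 3*u^2 - 8*u - 2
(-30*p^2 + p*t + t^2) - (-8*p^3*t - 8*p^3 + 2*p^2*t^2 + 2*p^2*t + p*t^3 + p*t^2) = 8*p^3*t + 8*p^3 - 2*p^2*t^2 - 2*p^2*t - 30*p^2 - p*t^3 - p*t^2 + p*t + t^2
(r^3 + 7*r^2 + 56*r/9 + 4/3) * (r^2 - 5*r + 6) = r^5 + 2*r^4 - 205*r^3/9 + 110*r^2/9 + 92*r/3 + 8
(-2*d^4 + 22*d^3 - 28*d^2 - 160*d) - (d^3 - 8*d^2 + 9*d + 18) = -2*d^4 + 21*d^3 - 20*d^2 - 169*d - 18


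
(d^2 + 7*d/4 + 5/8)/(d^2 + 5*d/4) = (d + 1/2)/d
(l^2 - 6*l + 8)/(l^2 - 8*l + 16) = (l - 2)/(l - 4)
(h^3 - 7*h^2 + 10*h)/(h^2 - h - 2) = h*(h - 5)/(h + 1)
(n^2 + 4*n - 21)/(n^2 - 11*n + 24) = (n + 7)/(n - 8)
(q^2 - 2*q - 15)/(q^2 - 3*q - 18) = (q - 5)/(q - 6)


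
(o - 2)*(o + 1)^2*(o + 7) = o^4 + 7*o^3 - 3*o^2 - 23*o - 14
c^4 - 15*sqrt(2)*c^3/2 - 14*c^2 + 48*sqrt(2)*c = c*(c - 8*sqrt(2))*(c - 3*sqrt(2)/2)*(c + 2*sqrt(2))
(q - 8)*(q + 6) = q^2 - 2*q - 48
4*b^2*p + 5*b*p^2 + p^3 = p*(b + p)*(4*b + p)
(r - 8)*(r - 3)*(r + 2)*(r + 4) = r^4 - 5*r^3 - 34*r^2 + 56*r + 192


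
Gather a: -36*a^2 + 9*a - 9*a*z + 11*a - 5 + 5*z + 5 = -36*a^2 + a*(20 - 9*z) + 5*z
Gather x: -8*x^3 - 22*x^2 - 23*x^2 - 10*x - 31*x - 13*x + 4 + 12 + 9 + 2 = -8*x^3 - 45*x^2 - 54*x + 27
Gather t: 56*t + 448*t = 504*t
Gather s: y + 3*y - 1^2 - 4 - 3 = 4*y - 8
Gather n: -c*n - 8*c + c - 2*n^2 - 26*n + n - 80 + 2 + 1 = -7*c - 2*n^2 + n*(-c - 25) - 77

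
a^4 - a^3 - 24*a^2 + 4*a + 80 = (a - 5)*(a - 2)*(a + 2)*(a + 4)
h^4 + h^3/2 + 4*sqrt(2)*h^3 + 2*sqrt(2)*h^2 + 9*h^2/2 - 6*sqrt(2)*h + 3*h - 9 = (h - 1)*(h + 3/2)*(h + sqrt(2))*(h + 3*sqrt(2))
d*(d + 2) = d^2 + 2*d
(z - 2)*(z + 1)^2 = z^3 - 3*z - 2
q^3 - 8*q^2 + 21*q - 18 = (q - 3)^2*(q - 2)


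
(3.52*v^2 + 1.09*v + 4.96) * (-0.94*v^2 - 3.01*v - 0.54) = -3.3088*v^4 - 11.6198*v^3 - 9.8441*v^2 - 15.5182*v - 2.6784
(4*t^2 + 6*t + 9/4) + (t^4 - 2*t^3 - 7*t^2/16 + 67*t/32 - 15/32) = t^4 - 2*t^3 + 57*t^2/16 + 259*t/32 + 57/32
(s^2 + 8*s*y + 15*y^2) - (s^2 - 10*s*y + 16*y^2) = 18*s*y - y^2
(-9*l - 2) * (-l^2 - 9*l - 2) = 9*l^3 + 83*l^2 + 36*l + 4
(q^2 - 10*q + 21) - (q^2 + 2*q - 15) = 36 - 12*q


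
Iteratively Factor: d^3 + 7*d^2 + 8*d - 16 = (d + 4)*(d^2 + 3*d - 4) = (d - 1)*(d + 4)*(d + 4)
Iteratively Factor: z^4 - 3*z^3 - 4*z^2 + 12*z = (z)*(z^3 - 3*z^2 - 4*z + 12) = z*(z + 2)*(z^2 - 5*z + 6) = z*(z - 3)*(z + 2)*(z - 2)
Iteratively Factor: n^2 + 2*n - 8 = (n + 4)*(n - 2)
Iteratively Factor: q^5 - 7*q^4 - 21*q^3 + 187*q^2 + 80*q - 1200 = (q - 5)*(q^4 - 2*q^3 - 31*q^2 + 32*q + 240) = (q - 5)*(q + 4)*(q^3 - 6*q^2 - 7*q + 60) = (q - 5)*(q + 3)*(q + 4)*(q^2 - 9*q + 20) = (q - 5)^2*(q + 3)*(q + 4)*(q - 4)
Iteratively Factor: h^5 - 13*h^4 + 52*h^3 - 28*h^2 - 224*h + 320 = (h - 4)*(h^4 - 9*h^3 + 16*h^2 + 36*h - 80) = (h - 4)^2*(h^3 - 5*h^2 - 4*h + 20) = (h - 5)*(h - 4)^2*(h^2 - 4) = (h - 5)*(h - 4)^2*(h + 2)*(h - 2)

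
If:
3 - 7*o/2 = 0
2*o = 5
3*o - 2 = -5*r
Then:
No Solution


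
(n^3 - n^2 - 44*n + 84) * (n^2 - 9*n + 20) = n^5 - 10*n^4 - 15*n^3 + 460*n^2 - 1636*n + 1680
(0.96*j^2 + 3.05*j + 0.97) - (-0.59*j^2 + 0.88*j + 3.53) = 1.55*j^2 + 2.17*j - 2.56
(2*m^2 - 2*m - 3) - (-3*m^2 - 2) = 5*m^2 - 2*m - 1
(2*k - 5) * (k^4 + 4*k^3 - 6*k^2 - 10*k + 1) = 2*k^5 + 3*k^4 - 32*k^3 + 10*k^2 + 52*k - 5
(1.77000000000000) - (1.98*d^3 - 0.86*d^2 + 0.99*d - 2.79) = -1.98*d^3 + 0.86*d^2 - 0.99*d + 4.56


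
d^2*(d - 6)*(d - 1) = d^4 - 7*d^3 + 6*d^2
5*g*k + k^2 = k*(5*g + k)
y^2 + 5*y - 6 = (y - 1)*(y + 6)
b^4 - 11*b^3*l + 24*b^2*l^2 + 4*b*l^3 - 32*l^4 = (b - 8*l)*(b - 2*l)^2*(b + l)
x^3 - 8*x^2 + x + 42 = (x - 7)*(x - 3)*(x + 2)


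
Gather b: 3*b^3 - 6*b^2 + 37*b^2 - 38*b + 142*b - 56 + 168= 3*b^3 + 31*b^2 + 104*b + 112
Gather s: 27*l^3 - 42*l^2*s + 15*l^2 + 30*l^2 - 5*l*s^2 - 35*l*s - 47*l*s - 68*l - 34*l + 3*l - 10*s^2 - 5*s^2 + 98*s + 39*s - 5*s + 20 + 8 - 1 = 27*l^3 + 45*l^2 - 99*l + s^2*(-5*l - 15) + s*(-42*l^2 - 82*l + 132) + 27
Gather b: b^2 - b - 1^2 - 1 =b^2 - b - 2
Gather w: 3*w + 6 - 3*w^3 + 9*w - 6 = -3*w^3 + 12*w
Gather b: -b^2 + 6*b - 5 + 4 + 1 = -b^2 + 6*b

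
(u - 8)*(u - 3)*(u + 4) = u^3 - 7*u^2 - 20*u + 96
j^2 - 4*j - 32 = (j - 8)*(j + 4)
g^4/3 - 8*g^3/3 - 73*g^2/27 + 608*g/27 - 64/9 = (g/3 + 1)*(g - 8)*(g - 8/3)*(g - 1/3)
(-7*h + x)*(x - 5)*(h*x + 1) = -7*h^2*x^2 + 35*h^2*x + h*x^3 - 5*h*x^2 - 7*h*x + 35*h + x^2 - 5*x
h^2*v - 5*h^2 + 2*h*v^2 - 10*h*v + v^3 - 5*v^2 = (h + v)^2*(v - 5)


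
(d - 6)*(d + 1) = d^2 - 5*d - 6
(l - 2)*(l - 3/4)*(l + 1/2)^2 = l^4 - 7*l^3/4 - l^2 + 13*l/16 + 3/8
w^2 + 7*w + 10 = (w + 2)*(w + 5)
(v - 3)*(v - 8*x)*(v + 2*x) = v^3 - 6*v^2*x - 3*v^2 - 16*v*x^2 + 18*v*x + 48*x^2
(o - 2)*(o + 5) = o^2 + 3*o - 10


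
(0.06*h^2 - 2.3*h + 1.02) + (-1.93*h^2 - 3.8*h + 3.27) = -1.87*h^2 - 6.1*h + 4.29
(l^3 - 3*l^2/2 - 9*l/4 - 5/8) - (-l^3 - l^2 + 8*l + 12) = 2*l^3 - l^2/2 - 41*l/4 - 101/8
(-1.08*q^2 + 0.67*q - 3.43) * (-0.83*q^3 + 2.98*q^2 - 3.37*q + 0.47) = 0.8964*q^5 - 3.7745*q^4 + 8.4831*q^3 - 12.9869*q^2 + 11.874*q - 1.6121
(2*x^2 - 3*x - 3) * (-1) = -2*x^2 + 3*x + 3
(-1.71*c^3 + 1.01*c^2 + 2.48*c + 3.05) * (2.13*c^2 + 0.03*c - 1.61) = -3.6423*c^5 + 2.1*c^4 + 8.0658*c^3 + 4.9448*c^2 - 3.9013*c - 4.9105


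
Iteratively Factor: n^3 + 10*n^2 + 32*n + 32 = (n + 2)*(n^2 + 8*n + 16) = (n + 2)*(n + 4)*(n + 4)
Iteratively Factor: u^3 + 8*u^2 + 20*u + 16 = (u + 2)*(u^2 + 6*u + 8) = (u + 2)^2*(u + 4)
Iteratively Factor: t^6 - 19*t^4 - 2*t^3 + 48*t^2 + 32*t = (t - 4)*(t^5 + 4*t^4 - 3*t^3 - 14*t^2 - 8*t) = (t - 4)*(t - 2)*(t^4 + 6*t^3 + 9*t^2 + 4*t) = (t - 4)*(t - 2)*(t + 1)*(t^3 + 5*t^2 + 4*t) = (t - 4)*(t - 2)*(t + 1)*(t + 4)*(t^2 + t) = (t - 4)*(t - 2)*(t + 1)^2*(t + 4)*(t)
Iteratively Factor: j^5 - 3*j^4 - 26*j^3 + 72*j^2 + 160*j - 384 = (j + 4)*(j^4 - 7*j^3 + 2*j^2 + 64*j - 96) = (j - 2)*(j + 4)*(j^3 - 5*j^2 - 8*j + 48) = (j - 4)*(j - 2)*(j + 4)*(j^2 - j - 12) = (j - 4)*(j - 2)*(j + 3)*(j + 4)*(j - 4)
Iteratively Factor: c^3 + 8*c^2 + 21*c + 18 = (c + 3)*(c^2 + 5*c + 6) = (c + 2)*(c + 3)*(c + 3)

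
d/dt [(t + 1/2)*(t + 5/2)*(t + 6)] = 3*t^2 + 18*t + 77/4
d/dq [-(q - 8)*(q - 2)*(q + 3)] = -3*q^2 + 14*q + 14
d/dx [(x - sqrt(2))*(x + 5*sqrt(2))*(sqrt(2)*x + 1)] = 3*sqrt(2)*x^2 + 18*x - 6*sqrt(2)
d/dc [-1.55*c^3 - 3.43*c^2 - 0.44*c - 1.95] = -4.65*c^2 - 6.86*c - 0.44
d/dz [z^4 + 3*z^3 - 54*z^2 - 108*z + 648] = 4*z^3 + 9*z^2 - 108*z - 108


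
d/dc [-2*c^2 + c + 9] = 1 - 4*c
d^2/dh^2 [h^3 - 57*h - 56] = 6*h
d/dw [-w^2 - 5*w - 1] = -2*w - 5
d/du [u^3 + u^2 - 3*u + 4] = 3*u^2 + 2*u - 3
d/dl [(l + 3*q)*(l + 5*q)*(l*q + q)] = q*(3*l^2 + 16*l*q + 2*l + 15*q^2 + 8*q)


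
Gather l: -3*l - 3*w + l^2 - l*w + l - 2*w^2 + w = l^2 + l*(-w - 2) - 2*w^2 - 2*w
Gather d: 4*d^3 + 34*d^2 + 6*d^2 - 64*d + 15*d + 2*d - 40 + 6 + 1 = 4*d^3 + 40*d^2 - 47*d - 33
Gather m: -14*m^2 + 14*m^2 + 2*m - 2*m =0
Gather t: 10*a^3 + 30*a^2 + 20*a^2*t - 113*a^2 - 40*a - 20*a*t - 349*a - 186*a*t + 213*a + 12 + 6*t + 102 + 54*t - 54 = 10*a^3 - 83*a^2 - 176*a + t*(20*a^2 - 206*a + 60) + 60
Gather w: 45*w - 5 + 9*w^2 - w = 9*w^2 + 44*w - 5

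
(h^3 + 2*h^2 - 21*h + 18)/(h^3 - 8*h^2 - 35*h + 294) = (h^2 - 4*h + 3)/(h^2 - 14*h + 49)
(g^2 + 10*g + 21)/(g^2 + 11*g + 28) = (g + 3)/(g + 4)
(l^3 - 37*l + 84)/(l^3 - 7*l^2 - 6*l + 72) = (l^2 + 4*l - 21)/(l^2 - 3*l - 18)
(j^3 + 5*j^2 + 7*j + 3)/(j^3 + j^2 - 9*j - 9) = (j + 1)/(j - 3)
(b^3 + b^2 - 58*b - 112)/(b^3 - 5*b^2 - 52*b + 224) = (b + 2)/(b - 4)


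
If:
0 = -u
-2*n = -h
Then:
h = 2*n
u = 0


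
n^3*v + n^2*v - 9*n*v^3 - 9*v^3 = (n - 3*v)*(n + 3*v)*(n*v + v)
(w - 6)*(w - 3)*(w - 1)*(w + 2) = w^4 - 8*w^3 + 7*w^2 + 36*w - 36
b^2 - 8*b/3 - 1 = (b - 3)*(b + 1/3)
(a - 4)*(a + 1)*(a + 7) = a^3 + 4*a^2 - 25*a - 28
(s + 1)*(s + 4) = s^2 + 5*s + 4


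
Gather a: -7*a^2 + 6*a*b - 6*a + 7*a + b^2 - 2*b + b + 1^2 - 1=-7*a^2 + a*(6*b + 1) + b^2 - b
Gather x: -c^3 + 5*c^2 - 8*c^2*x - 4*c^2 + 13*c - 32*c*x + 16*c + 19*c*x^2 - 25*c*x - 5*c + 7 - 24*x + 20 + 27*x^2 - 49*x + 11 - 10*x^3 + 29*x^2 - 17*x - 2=-c^3 + c^2 + 24*c - 10*x^3 + x^2*(19*c + 56) + x*(-8*c^2 - 57*c - 90) + 36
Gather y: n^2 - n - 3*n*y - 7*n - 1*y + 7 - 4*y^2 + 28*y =n^2 - 8*n - 4*y^2 + y*(27 - 3*n) + 7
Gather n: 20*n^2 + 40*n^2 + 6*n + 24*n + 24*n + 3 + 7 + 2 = 60*n^2 + 54*n + 12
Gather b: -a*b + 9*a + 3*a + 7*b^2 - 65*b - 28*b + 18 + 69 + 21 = 12*a + 7*b^2 + b*(-a - 93) + 108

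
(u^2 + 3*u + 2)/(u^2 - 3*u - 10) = (u + 1)/(u - 5)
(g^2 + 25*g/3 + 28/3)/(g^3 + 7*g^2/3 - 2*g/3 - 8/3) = (g + 7)/(g^2 + g - 2)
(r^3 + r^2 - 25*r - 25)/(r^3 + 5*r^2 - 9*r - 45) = (r^2 - 4*r - 5)/(r^2 - 9)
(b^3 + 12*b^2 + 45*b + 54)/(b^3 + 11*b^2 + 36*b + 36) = (b + 3)/(b + 2)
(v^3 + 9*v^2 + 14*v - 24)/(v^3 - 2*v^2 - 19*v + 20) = (v + 6)/(v - 5)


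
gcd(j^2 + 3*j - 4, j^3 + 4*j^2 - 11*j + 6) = j - 1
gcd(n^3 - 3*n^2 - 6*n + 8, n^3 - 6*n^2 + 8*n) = n - 4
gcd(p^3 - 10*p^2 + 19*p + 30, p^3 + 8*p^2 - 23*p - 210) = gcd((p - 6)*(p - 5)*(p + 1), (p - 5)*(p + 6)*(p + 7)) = p - 5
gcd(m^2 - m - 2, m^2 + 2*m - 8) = m - 2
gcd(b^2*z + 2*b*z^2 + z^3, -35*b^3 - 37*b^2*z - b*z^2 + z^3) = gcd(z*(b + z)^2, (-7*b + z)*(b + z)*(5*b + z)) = b + z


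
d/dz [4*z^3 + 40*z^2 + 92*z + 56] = 12*z^2 + 80*z + 92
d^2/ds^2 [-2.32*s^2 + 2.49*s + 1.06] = -4.64000000000000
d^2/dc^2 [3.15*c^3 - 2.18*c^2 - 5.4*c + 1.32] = 18.9*c - 4.36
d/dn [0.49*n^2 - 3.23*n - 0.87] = 0.98*n - 3.23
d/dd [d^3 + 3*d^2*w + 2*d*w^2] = 3*d^2 + 6*d*w + 2*w^2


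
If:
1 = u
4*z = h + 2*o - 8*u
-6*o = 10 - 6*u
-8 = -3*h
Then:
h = 8/3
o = -2/3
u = 1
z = -5/3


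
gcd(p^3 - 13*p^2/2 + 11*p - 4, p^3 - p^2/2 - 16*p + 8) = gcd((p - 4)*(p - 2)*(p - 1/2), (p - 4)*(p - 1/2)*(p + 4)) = p^2 - 9*p/2 + 2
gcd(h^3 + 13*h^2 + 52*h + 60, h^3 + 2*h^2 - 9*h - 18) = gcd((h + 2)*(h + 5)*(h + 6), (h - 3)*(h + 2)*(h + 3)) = h + 2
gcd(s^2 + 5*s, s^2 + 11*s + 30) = s + 5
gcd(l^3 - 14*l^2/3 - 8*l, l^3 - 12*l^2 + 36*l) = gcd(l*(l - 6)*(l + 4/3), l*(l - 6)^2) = l^2 - 6*l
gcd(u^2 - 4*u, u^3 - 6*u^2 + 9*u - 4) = u - 4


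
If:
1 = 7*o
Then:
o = 1/7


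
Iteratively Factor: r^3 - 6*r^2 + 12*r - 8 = (r - 2)*(r^2 - 4*r + 4) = (r - 2)^2*(r - 2)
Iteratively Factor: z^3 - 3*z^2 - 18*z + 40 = (z - 5)*(z^2 + 2*z - 8) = (z - 5)*(z + 4)*(z - 2)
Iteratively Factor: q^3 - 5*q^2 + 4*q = (q - 1)*(q^2 - 4*q) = (q - 4)*(q - 1)*(q)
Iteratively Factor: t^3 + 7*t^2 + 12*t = (t + 3)*(t^2 + 4*t) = t*(t + 3)*(t + 4)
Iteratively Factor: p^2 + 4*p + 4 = (p + 2)*(p + 2)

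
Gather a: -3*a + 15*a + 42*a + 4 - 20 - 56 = 54*a - 72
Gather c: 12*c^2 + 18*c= 12*c^2 + 18*c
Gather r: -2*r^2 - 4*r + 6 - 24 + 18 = -2*r^2 - 4*r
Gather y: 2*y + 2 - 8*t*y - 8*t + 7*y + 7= -8*t + y*(9 - 8*t) + 9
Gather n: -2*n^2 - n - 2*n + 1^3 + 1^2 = -2*n^2 - 3*n + 2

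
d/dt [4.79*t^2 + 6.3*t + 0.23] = 9.58*t + 6.3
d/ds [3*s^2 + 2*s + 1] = 6*s + 2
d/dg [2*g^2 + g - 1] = 4*g + 1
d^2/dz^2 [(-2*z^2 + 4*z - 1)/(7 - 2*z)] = 92/(8*z^3 - 84*z^2 + 294*z - 343)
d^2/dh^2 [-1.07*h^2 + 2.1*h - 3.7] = -2.14000000000000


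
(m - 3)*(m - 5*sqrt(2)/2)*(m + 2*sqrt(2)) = m^3 - 3*m^2 - sqrt(2)*m^2/2 - 10*m + 3*sqrt(2)*m/2 + 30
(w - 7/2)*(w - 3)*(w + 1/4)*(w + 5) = w^4 - 5*w^3/4 - 179*w^2/8 + 47*w + 105/8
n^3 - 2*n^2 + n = n*(n - 1)^2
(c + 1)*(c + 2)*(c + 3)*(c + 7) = c^4 + 13*c^3 + 53*c^2 + 83*c + 42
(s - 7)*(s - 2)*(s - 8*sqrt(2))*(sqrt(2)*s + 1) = sqrt(2)*s^4 - 15*s^3 - 9*sqrt(2)*s^3 + 6*sqrt(2)*s^2 + 135*s^2 - 210*s + 72*sqrt(2)*s - 112*sqrt(2)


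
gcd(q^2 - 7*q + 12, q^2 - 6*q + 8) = q - 4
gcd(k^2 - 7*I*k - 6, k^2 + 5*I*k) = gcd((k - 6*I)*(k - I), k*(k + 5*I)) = 1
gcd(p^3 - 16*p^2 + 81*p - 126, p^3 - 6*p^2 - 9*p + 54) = p^2 - 9*p + 18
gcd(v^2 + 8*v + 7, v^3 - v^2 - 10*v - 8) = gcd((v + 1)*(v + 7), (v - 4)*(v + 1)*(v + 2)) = v + 1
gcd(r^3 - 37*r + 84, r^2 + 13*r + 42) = r + 7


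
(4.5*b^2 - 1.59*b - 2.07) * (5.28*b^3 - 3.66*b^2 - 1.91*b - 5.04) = 23.76*b^5 - 24.8652*b^4 - 13.7052*b^3 - 12.0669*b^2 + 11.9673*b + 10.4328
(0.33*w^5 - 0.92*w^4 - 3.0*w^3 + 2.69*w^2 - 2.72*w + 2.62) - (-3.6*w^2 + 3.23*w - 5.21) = 0.33*w^5 - 0.92*w^4 - 3.0*w^3 + 6.29*w^2 - 5.95*w + 7.83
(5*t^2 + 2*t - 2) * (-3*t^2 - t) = -15*t^4 - 11*t^3 + 4*t^2 + 2*t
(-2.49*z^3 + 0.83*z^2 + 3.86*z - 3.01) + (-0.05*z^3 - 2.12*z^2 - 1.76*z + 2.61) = -2.54*z^3 - 1.29*z^2 + 2.1*z - 0.4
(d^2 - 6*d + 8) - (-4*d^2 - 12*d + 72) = 5*d^2 + 6*d - 64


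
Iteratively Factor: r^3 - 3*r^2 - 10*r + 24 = (r - 2)*(r^2 - r - 12) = (r - 4)*(r - 2)*(r + 3)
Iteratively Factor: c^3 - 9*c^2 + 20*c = (c - 5)*(c^2 - 4*c) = (c - 5)*(c - 4)*(c)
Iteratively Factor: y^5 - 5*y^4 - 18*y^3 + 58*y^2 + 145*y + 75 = (y - 5)*(y^4 - 18*y^2 - 32*y - 15) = (y - 5)*(y + 1)*(y^3 - y^2 - 17*y - 15) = (y - 5)^2*(y + 1)*(y^2 + 4*y + 3) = (y - 5)^2*(y + 1)*(y + 3)*(y + 1)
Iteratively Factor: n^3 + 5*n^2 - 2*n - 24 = (n + 3)*(n^2 + 2*n - 8) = (n + 3)*(n + 4)*(n - 2)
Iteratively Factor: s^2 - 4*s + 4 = (s - 2)*(s - 2)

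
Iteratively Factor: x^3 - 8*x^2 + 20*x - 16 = (x - 2)*(x^2 - 6*x + 8) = (x - 2)^2*(x - 4)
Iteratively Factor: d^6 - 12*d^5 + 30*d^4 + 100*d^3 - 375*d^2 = (d - 5)*(d^5 - 7*d^4 - 5*d^3 + 75*d^2) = d*(d - 5)*(d^4 - 7*d^3 - 5*d^2 + 75*d) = d^2*(d - 5)*(d^3 - 7*d^2 - 5*d + 75) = d^2*(d - 5)^2*(d^2 - 2*d - 15) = d^2*(d - 5)^2*(d + 3)*(d - 5)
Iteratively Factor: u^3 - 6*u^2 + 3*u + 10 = (u - 5)*(u^2 - u - 2) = (u - 5)*(u + 1)*(u - 2)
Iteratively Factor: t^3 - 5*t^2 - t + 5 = (t - 5)*(t^2 - 1) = (t - 5)*(t - 1)*(t + 1)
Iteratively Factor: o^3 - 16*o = (o)*(o^2 - 16) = o*(o - 4)*(o + 4)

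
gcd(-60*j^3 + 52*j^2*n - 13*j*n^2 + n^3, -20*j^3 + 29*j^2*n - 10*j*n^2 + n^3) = 5*j - n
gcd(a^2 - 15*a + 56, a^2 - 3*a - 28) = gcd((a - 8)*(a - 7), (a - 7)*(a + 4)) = a - 7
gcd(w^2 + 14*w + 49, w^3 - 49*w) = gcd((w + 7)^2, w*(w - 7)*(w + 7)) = w + 7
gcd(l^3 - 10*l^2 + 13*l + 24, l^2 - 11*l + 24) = l^2 - 11*l + 24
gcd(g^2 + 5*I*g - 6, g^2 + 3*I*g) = g + 3*I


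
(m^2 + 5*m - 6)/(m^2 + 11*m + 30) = (m - 1)/(m + 5)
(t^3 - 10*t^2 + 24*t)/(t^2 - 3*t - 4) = t*(t - 6)/(t + 1)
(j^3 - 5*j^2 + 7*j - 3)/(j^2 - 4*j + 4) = (j^3 - 5*j^2 + 7*j - 3)/(j^2 - 4*j + 4)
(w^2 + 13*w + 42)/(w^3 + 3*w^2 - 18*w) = (w + 7)/(w*(w - 3))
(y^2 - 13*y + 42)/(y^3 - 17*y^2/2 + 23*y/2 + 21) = 2*(y - 7)/(2*y^2 - 5*y - 7)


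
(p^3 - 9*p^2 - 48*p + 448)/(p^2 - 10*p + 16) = (p^2 - p - 56)/(p - 2)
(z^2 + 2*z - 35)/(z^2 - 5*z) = (z + 7)/z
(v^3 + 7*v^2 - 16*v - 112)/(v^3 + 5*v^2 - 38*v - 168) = (v - 4)/(v - 6)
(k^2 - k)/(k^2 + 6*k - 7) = k/(k + 7)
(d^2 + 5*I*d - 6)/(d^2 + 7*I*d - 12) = (d + 2*I)/(d + 4*I)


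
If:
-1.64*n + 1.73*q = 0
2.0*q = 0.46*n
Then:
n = 0.00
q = 0.00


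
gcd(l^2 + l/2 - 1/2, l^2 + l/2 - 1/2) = l^2 + l/2 - 1/2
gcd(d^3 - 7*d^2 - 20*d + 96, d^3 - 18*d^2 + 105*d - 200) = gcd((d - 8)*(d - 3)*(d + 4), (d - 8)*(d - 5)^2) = d - 8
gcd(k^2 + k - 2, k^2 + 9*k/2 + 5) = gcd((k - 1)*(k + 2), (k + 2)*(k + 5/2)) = k + 2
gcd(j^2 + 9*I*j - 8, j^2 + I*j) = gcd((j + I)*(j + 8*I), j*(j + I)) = j + I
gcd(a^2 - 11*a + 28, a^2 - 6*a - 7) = a - 7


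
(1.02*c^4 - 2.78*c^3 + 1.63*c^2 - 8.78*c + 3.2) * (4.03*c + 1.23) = 4.1106*c^5 - 9.9488*c^4 + 3.1495*c^3 - 33.3785*c^2 + 2.0966*c + 3.936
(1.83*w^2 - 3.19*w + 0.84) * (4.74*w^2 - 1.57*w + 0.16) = 8.6742*w^4 - 17.9937*w^3 + 9.2827*w^2 - 1.8292*w + 0.1344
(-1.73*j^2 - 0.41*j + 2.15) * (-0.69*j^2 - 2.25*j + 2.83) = 1.1937*j^4 + 4.1754*j^3 - 5.4569*j^2 - 5.9978*j + 6.0845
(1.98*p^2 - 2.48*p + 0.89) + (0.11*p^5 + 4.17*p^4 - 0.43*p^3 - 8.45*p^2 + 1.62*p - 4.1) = 0.11*p^5 + 4.17*p^4 - 0.43*p^3 - 6.47*p^2 - 0.86*p - 3.21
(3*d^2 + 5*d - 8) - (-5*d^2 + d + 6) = 8*d^2 + 4*d - 14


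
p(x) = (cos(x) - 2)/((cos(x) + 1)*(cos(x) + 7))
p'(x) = (cos(x) - 2)*sin(x)/((cos(x) + 1)*(cos(x) + 7)^2) + (cos(x) - 2)*sin(x)/((cos(x) + 1)^2*(cos(x) + 7)) - sin(x)/((cos(x) + 1)*(cos(x) + 7))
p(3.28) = -52.04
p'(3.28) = 754.31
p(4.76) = -0.26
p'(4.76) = 0.42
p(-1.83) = -0.45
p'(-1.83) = 0.84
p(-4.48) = -0.43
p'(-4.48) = -0.79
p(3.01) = -57.58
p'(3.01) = -877.67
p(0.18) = -0.06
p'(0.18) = -0.02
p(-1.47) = -0.24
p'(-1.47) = 0.38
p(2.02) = -0.66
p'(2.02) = -1.38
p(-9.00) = -5.38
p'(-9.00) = 26.07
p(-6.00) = -0.07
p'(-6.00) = -0.03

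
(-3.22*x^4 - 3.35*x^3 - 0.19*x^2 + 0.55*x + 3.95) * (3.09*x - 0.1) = -9.9498*x^5 - 10.0295*x^4 - 0.2521*x^3 + 1.7185*x^2 + 12.1505*x - 0.395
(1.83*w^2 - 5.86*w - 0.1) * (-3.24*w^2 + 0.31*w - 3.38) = -5.9292*w^4 + 19.5537*w^3 - 7.678*w^2 + 19.7758*w + 0.338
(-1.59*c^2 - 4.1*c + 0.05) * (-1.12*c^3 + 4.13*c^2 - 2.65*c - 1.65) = 1.7808*c^5 - 1.9747*c^4 - 12.7755*c^3 + 13.695*c^2 + 6.6325*c - 0.0825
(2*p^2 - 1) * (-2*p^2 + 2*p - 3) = -4*p^4 + 4*p^3 - 4*p^2 - 2*p + 3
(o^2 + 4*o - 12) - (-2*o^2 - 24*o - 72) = 3*o^2 + 28*o + 60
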